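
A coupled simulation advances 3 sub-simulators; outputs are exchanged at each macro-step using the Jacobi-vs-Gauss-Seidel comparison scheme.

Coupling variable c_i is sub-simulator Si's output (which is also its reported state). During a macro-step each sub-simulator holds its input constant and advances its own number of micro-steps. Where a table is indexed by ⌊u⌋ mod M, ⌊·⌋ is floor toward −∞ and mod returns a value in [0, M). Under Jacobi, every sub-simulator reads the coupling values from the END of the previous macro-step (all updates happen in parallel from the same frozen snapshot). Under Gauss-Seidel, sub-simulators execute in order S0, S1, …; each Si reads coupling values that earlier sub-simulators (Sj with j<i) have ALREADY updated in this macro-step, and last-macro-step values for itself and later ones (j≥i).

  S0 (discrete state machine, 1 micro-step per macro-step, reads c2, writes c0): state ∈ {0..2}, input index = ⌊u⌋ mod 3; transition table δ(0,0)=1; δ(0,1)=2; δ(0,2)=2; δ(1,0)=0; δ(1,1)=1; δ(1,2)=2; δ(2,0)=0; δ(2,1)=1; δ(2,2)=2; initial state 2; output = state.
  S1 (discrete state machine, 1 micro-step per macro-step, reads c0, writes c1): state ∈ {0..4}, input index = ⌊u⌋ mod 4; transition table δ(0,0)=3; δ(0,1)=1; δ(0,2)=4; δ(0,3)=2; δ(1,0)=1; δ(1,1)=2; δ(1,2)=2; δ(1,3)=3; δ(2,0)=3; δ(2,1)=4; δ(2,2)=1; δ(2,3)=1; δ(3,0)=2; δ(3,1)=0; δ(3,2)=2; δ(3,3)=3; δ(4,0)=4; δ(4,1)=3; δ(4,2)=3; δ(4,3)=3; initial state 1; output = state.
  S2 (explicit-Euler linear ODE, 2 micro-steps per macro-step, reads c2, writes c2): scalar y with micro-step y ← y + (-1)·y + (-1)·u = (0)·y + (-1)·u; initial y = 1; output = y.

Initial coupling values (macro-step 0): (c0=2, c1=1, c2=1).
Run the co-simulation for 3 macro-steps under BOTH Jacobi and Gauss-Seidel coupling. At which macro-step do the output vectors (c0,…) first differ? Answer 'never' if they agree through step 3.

[Jacobi] macro 1: S0 reads c2=1 → after 1×micro: 1; S1 reads c0=2 → after 1×micro: 2; S2 reads c2=1 → after 2×micro: -1 ⇒ (c0=1, c1=2, c2=-1)
[Jacobi] macro 2: S0 reads c2=-1 → after 1×micro: 2; S1 reads c0=1 → after 1×micro: 4; S2 reads c2=-1 → after 2×micro: 1 ⇒ (c0=2, c1=4, c2=1)
[Jacobi] macro 3: S0 reads c2=1 → after 1×micro: 1; S1 reads c0=2 → after 1×micro: 3; S2 reads c2=1 → after 2×micro: -1 ⇒ (c0=1, c1=3, c2=-1)
[Gauss-Seidel] macro 1: S0 reads c2=1 → after 1×micro: 1; S1 reads c0=1 → after 1×micro: 2; S2 reads c2=1 → after 2×micro: -1 ⇒ (c0=1, c1=2, c2=-1)
[Gauss-Seidel] macro 2: S0 reads c2=-1 → after 1×micro: 2; S1 reads c0=2 → after 1×micro: 1; S2 reads c2=-1 → after 2×micro: 1 ⇒ (c0=2, c1=1, c2=1)
[Gauss-Seidel] macro 3: S0 reads c2=1 → after 1×micro: 1; S1 reads c0=1 → after 1×micro: 2; S2 reads c2=1 → after 2×micro: -1 ⇒ (c0=1, c1=2, c2=-1)

first divergence at macro-step: 2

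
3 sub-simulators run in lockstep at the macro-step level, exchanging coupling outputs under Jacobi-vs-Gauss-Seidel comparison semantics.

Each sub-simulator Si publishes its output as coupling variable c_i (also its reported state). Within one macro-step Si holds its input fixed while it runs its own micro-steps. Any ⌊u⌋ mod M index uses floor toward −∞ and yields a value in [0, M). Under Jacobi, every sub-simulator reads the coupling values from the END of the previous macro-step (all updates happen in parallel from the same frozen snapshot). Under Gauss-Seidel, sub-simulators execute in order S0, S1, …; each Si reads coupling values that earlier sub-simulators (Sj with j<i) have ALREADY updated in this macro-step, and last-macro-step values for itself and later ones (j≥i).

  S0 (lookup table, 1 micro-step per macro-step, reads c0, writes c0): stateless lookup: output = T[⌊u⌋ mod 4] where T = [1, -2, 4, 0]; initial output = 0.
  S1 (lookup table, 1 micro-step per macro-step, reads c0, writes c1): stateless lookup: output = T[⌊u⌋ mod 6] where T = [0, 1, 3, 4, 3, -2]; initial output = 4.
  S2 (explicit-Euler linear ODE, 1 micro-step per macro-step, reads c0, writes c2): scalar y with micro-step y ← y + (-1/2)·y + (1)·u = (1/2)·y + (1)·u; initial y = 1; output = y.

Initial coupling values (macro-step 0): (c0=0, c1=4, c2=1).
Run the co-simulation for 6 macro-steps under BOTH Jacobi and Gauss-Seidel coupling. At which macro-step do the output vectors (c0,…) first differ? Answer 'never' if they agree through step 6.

[Jacobi] macro 1: S0 reads c0=0 → after 1×micro: 1; S1 reads c0=0 → after 1×micro: 0; S2 reads c0=0 → after 1×micro: 1/2 ⇒ (c0=1, c1=0, c2=1/2)
[Jacobi] macro 2: S0 reads c0=1 → after 1×micro: -2; S1 reads c0=1 → after 1×micro: 1; S2 reads c0=1 → after 1×micro: 5/4 ⇒ (c0=-2, c1=1, c2=5/4)
[Jacobi] macro 3: S0 reads c0=-2 → after 1×micro: 4; S1 reads c0=-2 → after 1×micro: 3; S2 reads c0=-2 → after 1×micro: -11/8 ⇒ (c0=4, c1=3, c2=-11/8)
[Jacobi] macro 4: S0 reads c0=4 → after 1×micro: 1; S1 reads c0=4 → after 1×micro: 3; S2 reads c0=4 → after 1×micro: 53/16 ⇒ (c0=1, c1=3, c2=53/16)
[Jacobi] macro 5: S0 reads c0=1 → after 1×micro: -2; S1 reads c0=1 → after 1×micro: 1; S2 reads c0=1 → after 1×micro: 85/32 ⇒ (c0=-2, c1=1, c2=85/32)
[Jacobi] macro 6: S0 reads c0=-2 → after 1×micro: 4; S1 reads c0=-2 → after 1×micro: 3; S2 reads c0=-2 → after 1×micro: -43/64 ⇒ (c0=4, c1=3, c2=-43/64)
[Gauss-Seidel] macro 1: S0 reads c0=0 → after 1×micro: 1; S1 reads c0=1 → after 1×micro: 1; S2 reads c0=1 → after 1×micro: 3/2 ⇒ (c0=1, c1=1, c2=3/2)
[Gauss-Seidel] macro 2: S0 reads c0=1 → after 1×micro: -2; S1 reads c0=-2 → after 1×micro: 3; S2 reads c0=-2 → after 1×micro: -5/4 ⇒ (c0=-2, c1=3, c2=-5/4)
[Gauss-Seidel] macro 3: S0 reads c0=-2 → after 1×micro: 4; S1 reads c0=4 → after 1×micro: 3; S2 reads c0=4 → after 1×micro: 27/8 ⇒ (c0=4, c1=3, c2=27/8)
[Gauss-Seidel] macro 4: S0 reads c0=4 → after 1×micro: 1; S1 reads c0=1 → after 1×micro: 1; S2 reads c0=1 → after 1×micro: 43/16 ⇒ (c0=1, c1=1, c2=43/16)
[Gauss-Seidel] macro 5: S0 reads c0=1 → after 1×micro: -2; S1 reads c0=-2 → after 1×micro: 3; S2 reads c0=-2 → after 1×micro: -21/32 ⇒ (c0=-2, c1=3, c2=-21/32)
[Gauss-Seidel] macro 6: S0 reads c0=-2 → after 1×micro: 4; S1 reads c0=4 → after 1×micro: 3; S2 reads c0=4 → after 1×micro: 235/64 ⇒ (c0=4, c1=3, c2=235/64)

first divergence at macro-step: 1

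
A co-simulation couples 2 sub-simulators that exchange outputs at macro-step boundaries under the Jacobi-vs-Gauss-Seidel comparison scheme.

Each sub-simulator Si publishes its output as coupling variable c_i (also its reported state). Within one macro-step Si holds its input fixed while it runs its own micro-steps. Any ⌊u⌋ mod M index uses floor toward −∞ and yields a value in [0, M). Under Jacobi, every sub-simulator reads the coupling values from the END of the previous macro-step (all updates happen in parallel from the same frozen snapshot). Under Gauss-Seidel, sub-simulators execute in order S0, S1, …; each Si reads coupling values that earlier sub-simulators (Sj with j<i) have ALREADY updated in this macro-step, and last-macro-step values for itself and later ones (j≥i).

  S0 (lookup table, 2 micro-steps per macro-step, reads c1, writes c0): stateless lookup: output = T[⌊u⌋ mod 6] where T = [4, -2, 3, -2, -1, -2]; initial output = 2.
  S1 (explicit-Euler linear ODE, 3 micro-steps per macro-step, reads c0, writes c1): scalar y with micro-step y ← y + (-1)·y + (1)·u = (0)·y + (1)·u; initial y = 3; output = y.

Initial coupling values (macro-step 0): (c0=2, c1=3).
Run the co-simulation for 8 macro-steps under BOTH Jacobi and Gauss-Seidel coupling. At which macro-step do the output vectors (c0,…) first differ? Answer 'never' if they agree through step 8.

[Jacobi] macro 1: S0 reads c1=3 → after 2×micro: -2; S1 reads c0=2 → after 3×micro: 2 ⇒ (c0=-2, c1=2)
[Jacobi] macro 2: S0 reads c1=2 → after 2×micro: 3; S1 reads c0=-2 → after 3×micro: -2 ⇒ (c0=3, c1=-2)
[Jacobi] macro 3: S0 reads c1=-2 → after 2×micro: -1; S1 reads c0=3 → after 3×micro: 3 ⇒ (c0=-1, c1=3)
[Jacobi] macro 4: S0 reads c1=3 → after 2×micro: -2; S1 reads c0=-1 → after 3×micro: -1 ⇒ (c0=-2, c1=-1)
[Jacobi] macro 5: S0 reads c1=-1 → after 2×micro: -2; S1 reads c0=-2 → after 3×micro: -2 ⇒ (c0=-2, c1=-2)
[Jacobi] macro 6: S0 reads c1=-2 → after 2×micro: -1; S1 reads c0=-2 → after 3×micro: -2 ⇒ (c0=-1, c1=-2)
[Jacobi] macro 7: S0 reads c1=-2 → after 2×micro: -1; S1 reads c0=-1 → after 3×micro: -1 ⇒ (c0=-1, c1=-1)
[Jacobi] macro 8: S0 reads c1=-1 → after 2×micro: -2; S1 reads c0=-1 → after 3×micro: -1 ⇒ (c0=-2, c1=-1)
[Gauss-Seidel] macro 1: S0 reads c1=3 → after 2×micro: -2; S1 reads c0=-2 → after 3×micro: -2 ⇒ (c0=-2, c1=-2)
[Gauss-Seidel] macro 2: S0 reads c1=-2 → after 2×micro: -1; S1 reads c0=-1 → after 3×micro: -1 ⇒ (c0=-1, c1=-1)
[Gauss-Seidel] macro 3: S0 reads c1=-1 → after 2×micro: -2; S1 reads c0=-2 → after 3×micro: -2 ⇒ (c0=-2, c1=-2)
[Gauss-Seidel] macro 4: S0 reads c1=-2 → after 2×micro: -1; S1 reads c0=-1 → after 3×micro: -1 ⇒ (c0=-1, c1=-1)
[Gauss-Seidel] macro 5: S0 reads c1=-1 → after 2×micro: -2; S1 reads c0=-2 → after 3×micro: -2 ⇒ (c0=-2, c1=-2)
[Gauss-Seidel] macro 6: S0 reads c1=-2 → after 2×micro: -1; S1 reads c0=-1 → after 3×micro: -1 ⇒ (c0=-1, c1=-1)
[Gauss-Seidel] macro 7: S0 reads c1=-1 → after 2×micro: -2; S1 reads c0=-2 → after 3×micro: -2 ⇒ (c0=-2, c1=-2)
[Gauss-Seidel] macro 8: S0 reads c1=-2 → after 2×micro: -1; S1 reads c0=-1 → after 3×micro: -1 ⇒ (c0=-1, c1=-1)

first divergence at macro-step: 1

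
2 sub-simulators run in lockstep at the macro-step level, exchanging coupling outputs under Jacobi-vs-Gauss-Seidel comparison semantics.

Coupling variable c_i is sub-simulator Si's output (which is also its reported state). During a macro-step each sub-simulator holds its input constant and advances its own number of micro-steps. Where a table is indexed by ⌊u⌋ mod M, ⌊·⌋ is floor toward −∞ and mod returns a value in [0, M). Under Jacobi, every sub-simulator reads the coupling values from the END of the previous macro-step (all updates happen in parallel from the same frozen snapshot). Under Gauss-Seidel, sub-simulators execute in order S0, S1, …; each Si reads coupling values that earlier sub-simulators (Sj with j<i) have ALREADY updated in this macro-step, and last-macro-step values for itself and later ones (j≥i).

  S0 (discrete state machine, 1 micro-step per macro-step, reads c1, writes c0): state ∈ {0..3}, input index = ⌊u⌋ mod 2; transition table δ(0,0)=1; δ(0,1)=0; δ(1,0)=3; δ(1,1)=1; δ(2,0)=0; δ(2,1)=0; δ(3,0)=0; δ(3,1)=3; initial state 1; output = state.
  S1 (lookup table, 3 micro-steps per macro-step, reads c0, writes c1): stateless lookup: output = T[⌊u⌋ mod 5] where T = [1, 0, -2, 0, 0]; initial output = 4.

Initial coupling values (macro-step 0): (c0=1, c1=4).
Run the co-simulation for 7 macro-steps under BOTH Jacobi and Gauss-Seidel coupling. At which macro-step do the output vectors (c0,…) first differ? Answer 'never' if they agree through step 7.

[Jacobi] macro 1: S0 reads c1=4 → after 1×micro: 3; S1 reads c0=1 → after 3×micro: 0 ⇒ (c0=3, c1=0)
[Jacobi] macro 2: S0 reads c1=0 → after 1×micro: 0; S1 reads c0=3 → after 3×micro: 0 ⇒ (c0=0, c1=0)
[Jacobi] macro 3: S0 reads c1=0 → after 1×micro: 1; S1 reads c0=0 → after 3×micro: 1 ⇒ (c0=1, c1=1)
[Jacobi] macro 4: S0 reads c1=1 → after 1×micro: 1; S1 reads c0=1 → after 3×micro: 0 ⇒ (c0=1, c1=0)
[Jacobi] macro 5: S0 reads c1=0 → after 1×micro: 3; S1 reads c0=1 → after 3×micro: 0 ⇒ (c0=3, c1=0)
[Jacobi] macro 6: S0 reads c1=0 → after 1×micro: 0; S1 reads c0=3 → after 3×micro: 0 ⇒ (c0=0, c1=0)
[Jacobi] macro 7: S0 reads c1=0 → after 1×micro: 1; S1 reads c0=0 → after 3×micro: 1 ⇒ (c0=1, c1=1)
[Gauss-Seidel] macro 1: S0 reads c1=4 → after 1×micro: 3; S1 reads c0=3 → after 3×micro: 0 ⇒ (c0=3, c1=0)
[Gauss-Seidel] macro 2: S0 reads c1=0 → after 1×micro: 0; S1 reads c0=0 → after 3×micro: 1 ⇒ (c0=0, c1=1)
[Gauss-Seidel] macro 3: S0 reads c1=1 → after 1×micro: 0; S1 reads c0=0 → after 3×micro: 1 ⇒ (c0=0, c1=1)
[Gauss-Seidel] macro 4: S0 reads c1=1 → after 1×micro: 0; S1 reads c0=0 → after 3×micro: 1 ⇒ (c0=0, c1=1)
[Gauss-Seidel] macro 5: S0 reads c1=1 → after 1×micro: 0; S1 reads c0=0 → after 3×micro: 1 ⇒ (c0=0, c1=1)
[Gauss-Seidel] macro 6: S0 reads c1=1 → after 1×micro: 0; S1 reads c0=0 → after 3×micro: 1 ⇒ (c0=0, c1=1)
[Gauss-Seidel] macro 7: S0 reads c1=1 → after 1×micro: 0; S1 reads c0=0 → after 3×micro: 1 ⇒ (c0=0, c1=1)

first divergence at macro-step: 2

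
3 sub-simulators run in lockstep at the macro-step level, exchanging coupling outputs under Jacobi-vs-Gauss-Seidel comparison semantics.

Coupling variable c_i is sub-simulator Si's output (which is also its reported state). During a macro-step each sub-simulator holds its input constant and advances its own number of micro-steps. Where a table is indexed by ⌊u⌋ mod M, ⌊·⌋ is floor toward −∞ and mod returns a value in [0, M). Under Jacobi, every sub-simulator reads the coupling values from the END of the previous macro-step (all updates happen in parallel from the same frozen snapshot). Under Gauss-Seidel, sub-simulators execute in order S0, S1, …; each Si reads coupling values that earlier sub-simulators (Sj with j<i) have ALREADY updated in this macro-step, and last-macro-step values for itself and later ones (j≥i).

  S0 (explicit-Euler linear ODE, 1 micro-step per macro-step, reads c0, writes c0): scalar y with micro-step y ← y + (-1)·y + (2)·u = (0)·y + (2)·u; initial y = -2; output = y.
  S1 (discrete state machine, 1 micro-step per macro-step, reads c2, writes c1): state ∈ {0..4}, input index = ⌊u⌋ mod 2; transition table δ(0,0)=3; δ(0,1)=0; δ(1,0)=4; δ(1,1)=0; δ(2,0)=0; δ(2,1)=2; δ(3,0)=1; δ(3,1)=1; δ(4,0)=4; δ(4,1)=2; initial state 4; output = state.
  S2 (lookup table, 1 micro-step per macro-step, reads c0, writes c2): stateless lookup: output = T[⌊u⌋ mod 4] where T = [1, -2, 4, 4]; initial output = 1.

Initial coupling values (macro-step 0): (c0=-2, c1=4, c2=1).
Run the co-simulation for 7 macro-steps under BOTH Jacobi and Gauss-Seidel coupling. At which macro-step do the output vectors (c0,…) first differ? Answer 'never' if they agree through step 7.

first divergence at macro-step: 1

[Jacobi] macro 1: S0 reads c0=-2 → after 1×micro: -4; S1 reads c2=1 → after 1×micro: 2; S2 reads c0=-2 → after 1×micro: 4 ⇒ (c0=-4, c1=2, c2=4)
[Jacobi] macro 2: S0 reads c0=-4 → after 1×micro: -8; S1 reads c2=4 → after 1×micro: 0; S2 reads c0=-4 → after 1×micro: 1 ⇒ (c0=-8, c1=0, c2=1)
[Jacobi] macro 3: S0 reads c0=-8 → after 1×micro: -16; S1 reads c2=1 → after 1×micro: 0; S2 reads c0=-8 → after 1×micro: 1 ⇒ (c0=-16, c1=0, c2=1)
[Jacobi] macro 4: S0 reads c0=-16 → after 1×micro: -32; S1 reads c2=1 → after 1×micro: 0; S2 reads c0=-16 → after 1×micro: 1 ⇒ (c0=-32, c1=0, c2=1)
[Jacobi] macro 5: S0 reads c0=-32 → after 1×micro: -64; S1 reads c2=1 → after 1×micro: 0; S2 reads c0=-32 → after 1×micro: 1 ⇒ (c0=-64, c1=0, c2=1)
[Jacobi] macro 6: S0 reads c0=-64 → after 1×micro: -128; S1 reads c2=1 → after 1×micro: 0; S2 reads c0=-64 → after 1×micro: 1 ⇒ (c0=-128, c1=0, c2=1)
[Jacobi] macro 7: S0 reads c0=-128 → after 1×micro: -256; S1 reads c2=1 → after 1×micro: 0; S2 reads c0=-128 → after 1×micro: 1 ⇒ (c0=-256, c1=0, c2=1)
[Gauss-Seidel] macro 1: S0 reads c0=-2 → after 1×micro: -4; S1 reads c2=1 → after 1×micro: 2; S2 reads c0=-4 → after 1×micro: 1 ⇒ (c0=-4, c1=2, c2=1)
[Gauss-Seidel] macro 2: S0 reads c0=-4 → after 1×micro: -8; S1 reads c2=1 → after 1×micro: 2; S2 reads c0=-8 → after 1×micro: 1 ⇒ (c0=-8, c1=2, c2=1)
[Gauss-Seidel] macro 3: S0 reads c0=-8 → after 1×micro: -16; S1 reads c2=1 → after 1×micro: 2; S2 reads c0=-16 → after 1×micro: 1 ⇒ (c0=-16, c1=2, c2=1)
[Gauss-Seidel] macro 4: S0 reads c0=-16 → after 1×micro: -32; S1 reads c2=1 → after 1×micro: 2; S2 reads c0=-32 → after 1×micro: 1 ⇒ (c0=-32, c1=2, c2=1)
[Gauss-Seidel] macro 5: S0 reads c0=-32 → after 1×micro: -64; S1 reads c2=1 → after 1×micro: 2; S2 reads c0=-64 → after 1×micro: 1 ⇒ (c0=-64, c1=2, c2=1)
[Gauss-Seidel] macro 6: S0 reads c0=-64 → after 1×micro: -128; S1 reads c2=1 → after 1×micro: 2; S2 reads c0=-128 → after 1×micro: 1 ⇒ (c0=-128, c1=2, c2=1)
[Gauss-Seidel] macro 7: S0 reads c0=-128 → after 1×micro: -256; S1 reads c2=1 → after 1×micro: 2; S2 reads c0=-256 → after 1×micro: 1 ⇒ (c0=-256, c1=2, c2=1)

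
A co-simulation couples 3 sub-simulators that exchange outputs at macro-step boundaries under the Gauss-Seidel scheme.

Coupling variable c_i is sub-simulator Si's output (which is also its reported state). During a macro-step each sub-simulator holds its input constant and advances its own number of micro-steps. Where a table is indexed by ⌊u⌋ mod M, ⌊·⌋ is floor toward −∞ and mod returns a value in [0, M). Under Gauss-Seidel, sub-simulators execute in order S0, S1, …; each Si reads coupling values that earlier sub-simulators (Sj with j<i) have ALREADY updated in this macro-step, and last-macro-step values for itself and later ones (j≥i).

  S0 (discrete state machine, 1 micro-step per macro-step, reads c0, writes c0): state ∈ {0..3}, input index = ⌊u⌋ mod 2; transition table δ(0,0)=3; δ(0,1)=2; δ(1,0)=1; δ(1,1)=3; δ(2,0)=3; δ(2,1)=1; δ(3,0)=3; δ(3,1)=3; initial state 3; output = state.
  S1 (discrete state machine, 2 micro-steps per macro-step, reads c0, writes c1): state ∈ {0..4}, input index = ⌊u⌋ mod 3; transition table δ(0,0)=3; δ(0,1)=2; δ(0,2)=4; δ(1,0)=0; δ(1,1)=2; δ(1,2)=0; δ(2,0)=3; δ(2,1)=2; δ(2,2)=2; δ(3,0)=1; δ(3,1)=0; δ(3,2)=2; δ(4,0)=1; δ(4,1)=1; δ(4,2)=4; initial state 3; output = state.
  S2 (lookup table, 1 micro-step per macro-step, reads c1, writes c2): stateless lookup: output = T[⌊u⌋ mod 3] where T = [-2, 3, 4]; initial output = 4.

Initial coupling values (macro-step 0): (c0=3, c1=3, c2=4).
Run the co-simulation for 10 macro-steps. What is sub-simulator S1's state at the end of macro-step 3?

macro 1: S0 reads c0=3 → after 1×micro: 3; S1 reads c0=3 → after 2×micro: 0; S2 reads c1=0 → after 1×micro: -2 ⇒ (c0=3, c1=0, c2=-2)
macro 2: S0 reads c0=3 → after 1×micro: 3; S1 reads c0=3 → after 2×micro: 1; S2 reads c1=1 → after 1×micro: 3 ⇒ (c0=3, c1=1, c2=3)
macro 3: S0 reads c0=3 → after 1×micro: 3; S1 reads c0=3 → after 2×micro: 3; S2 reads c1=3 → after 1×micro: -2 ⇒ (c0=3, c1=3, c2=-2)
macro 4: S0 reads c0=3 → after 1×micro: 3; S1 reads c0=3 → after 2×micro: 0; S2 reads c1=0 → after 1×micro: -2 ⇒ (c0=3, c1=0, c2=-2)
macro 5: S0 reads c0=3 → after 1×micro: 3; S1 reads c0=3 → after 2×micro: 1; S2 reads c1=1 → after 1×micro: 3 ⇒ (c0=3, c1=1, c2=3)
macro 6: S0 reads c0=3 → after 1×micro: 3; S1 reads c0=3 → after 2×micro: 3; S2 reads c1=3 → after 1×micro: -2 ⇒ (c0=3, c1=3, c2=-2)
macro 7: S0 reads c0=3 → after 1×micro: 3; S1 reads c0=3 → after 2×micro: 0; S2 reads c1=0 → after 1×micro: -2 ⇒ (c0=3, c1=0, c2=-2)
macro 8: S0 reads c0=3 → after 1×micro: 3; S1 reads c0=3 → after 2×micro: 1; S2 reads c1=1 → after 1×micro: 3 ⇒ (c0=3, c1=1, c2=3)
macro 9: S0 reads c0=3 → after 1×micro: 3; S1 reads c0=3 → after 2×micro: 3; S2 reads c1=3 → after 1×micro: -2 ⇒ (c0=3, c1=3, c2=-2)
macro 10: S0 reads c0=3 → after 1×micro: 3; S1 reads c0=3 → after 2×micro: 0; S2 reads c1=0 → after 1×micro: -2 ⇒ (c0=3, c1=0, c2=-2)

S1 state at macro-step 3 = 3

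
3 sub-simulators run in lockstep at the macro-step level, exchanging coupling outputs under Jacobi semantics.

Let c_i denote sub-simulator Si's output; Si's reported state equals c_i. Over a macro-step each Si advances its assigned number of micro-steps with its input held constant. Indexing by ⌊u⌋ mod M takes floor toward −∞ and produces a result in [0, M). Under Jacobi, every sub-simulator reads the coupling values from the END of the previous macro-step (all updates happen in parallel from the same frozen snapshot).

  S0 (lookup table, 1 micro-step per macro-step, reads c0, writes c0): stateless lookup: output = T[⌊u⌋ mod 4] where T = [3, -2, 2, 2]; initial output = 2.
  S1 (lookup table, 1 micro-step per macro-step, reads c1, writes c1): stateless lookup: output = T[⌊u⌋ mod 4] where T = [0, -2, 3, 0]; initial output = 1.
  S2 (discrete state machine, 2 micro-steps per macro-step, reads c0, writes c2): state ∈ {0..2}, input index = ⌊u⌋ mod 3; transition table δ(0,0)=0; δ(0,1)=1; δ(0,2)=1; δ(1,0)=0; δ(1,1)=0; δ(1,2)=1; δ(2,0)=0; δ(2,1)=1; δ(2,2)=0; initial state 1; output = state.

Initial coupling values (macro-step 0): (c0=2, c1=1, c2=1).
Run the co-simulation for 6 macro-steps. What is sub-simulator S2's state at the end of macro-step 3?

S2 state at macro-step 3 = 1

macro 1: S0 reads c0=2 → after 1×micro: 2; S1 reads c1=1 → after 1×micro: -2; S2 reads c0=2 → after 2×micro: 1 ⇒ (c0=2, c1=-2, c2=1)
macro 2: S0 reads c0=2 → after 1×micro: 2; S1 reads c1=-2 → after 1×micro: 3; S2 reads c0=2 → after 2×micro: 1 ⇒ (c0=2, c1=3, c2=1)
macro 3: S0 reads c0=2 → after 1×micro: 2; S1 reads c1=3 → after 1×micro: 0; S2 reads c0=2 → after 2×micro: 1 ⇒ (c0=2, c1=0, c2=1)
macro 4: S0 reads c0=2 → after 1×micro: 2; S1 reads c1=0 → after 1×micro: 0; S2 reads c0=2 → after 2×micro: 1 ⇒ (c0=2, c1=0, c2=1)
macro 5: S0 reads c0=2 → after 1×micro: 2; S1 reads c1=0 → after 1×micro: 0; S2 reads c0=2 → after 2×micro: 1 ⇒ (c0=2, c1=0, c2=1)
macro 6: S0 reads c0=2 → after 1×micro: 2; S1 reads c1=0 → after 1×micro: 0; S2 reads c0=2 → after 2×micro: 1 ⇒ (c0=2, c1=0, c2=1)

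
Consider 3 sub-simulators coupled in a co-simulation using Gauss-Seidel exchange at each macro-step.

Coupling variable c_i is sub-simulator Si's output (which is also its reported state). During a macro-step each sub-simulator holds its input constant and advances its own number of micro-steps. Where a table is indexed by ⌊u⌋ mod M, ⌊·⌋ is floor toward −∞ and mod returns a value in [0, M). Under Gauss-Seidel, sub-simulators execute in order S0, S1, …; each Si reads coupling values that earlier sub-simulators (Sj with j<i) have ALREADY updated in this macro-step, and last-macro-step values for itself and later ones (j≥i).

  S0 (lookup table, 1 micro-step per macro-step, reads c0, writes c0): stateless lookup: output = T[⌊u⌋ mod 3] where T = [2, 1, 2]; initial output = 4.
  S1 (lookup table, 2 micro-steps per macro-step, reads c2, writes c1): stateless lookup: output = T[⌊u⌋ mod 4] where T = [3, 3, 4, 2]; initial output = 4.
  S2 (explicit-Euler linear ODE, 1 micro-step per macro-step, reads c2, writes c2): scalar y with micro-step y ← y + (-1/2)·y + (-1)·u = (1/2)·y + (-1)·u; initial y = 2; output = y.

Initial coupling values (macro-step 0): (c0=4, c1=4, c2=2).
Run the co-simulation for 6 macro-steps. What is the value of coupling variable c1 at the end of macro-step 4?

c1 at macro-step 4 = 2

macro 1: S0 reads c0=4 → after 1×micro: 1; S1 reads c2=2 → after 2×micro: 4; S2 reads c2=2 → after 1×micro: -1 ⇒ (c0=1, c1=4, c2=-1)
macro 2: S0 reads c0=1 → after 1×micro: 1; S1 reads c2=-1 → after 2×micro: 2; S2 reads c2=-1 → after 1×micro: 1/2 ⇒ (c0=1, c1=2, c2=1/2)
macro 3: S0 reads c0=1 → after 1×micro: 1; S1 reads c2=1/2 → after 2×micro: 3; S2 reads c2=1/2 → after 1×micro: -1/4 ⇒ (c0=1, c1=3, c2=-1/4)
macro 4: S0 reads c0=1 → after 1×micro: 1; S1 reads c2=-1/4 → after 2×micro: 2; S2 reads c2=-1/4 → after 1×micro: 1/8 ⇒ (c0=1, c1=2, c2=1/8)
macro 5: S0 reads c0=1 → after 1×micro: 1; S1 reads c2=1/8 → after 2×micro: 3; S2 reads c2=1/8 → after 1×micro: -1/16 ⇒ (c0=1, c1=3, c2=-1/16)
macro 6: S0 reads c0=1 → after 1×micro: 1; S1 reads c2=-1/16 → after 2×micro: 2; S2 reads c2=-1/16 → after 1×micro: 1/32 ⇒ (c0=1, c1=2, c2=1/32)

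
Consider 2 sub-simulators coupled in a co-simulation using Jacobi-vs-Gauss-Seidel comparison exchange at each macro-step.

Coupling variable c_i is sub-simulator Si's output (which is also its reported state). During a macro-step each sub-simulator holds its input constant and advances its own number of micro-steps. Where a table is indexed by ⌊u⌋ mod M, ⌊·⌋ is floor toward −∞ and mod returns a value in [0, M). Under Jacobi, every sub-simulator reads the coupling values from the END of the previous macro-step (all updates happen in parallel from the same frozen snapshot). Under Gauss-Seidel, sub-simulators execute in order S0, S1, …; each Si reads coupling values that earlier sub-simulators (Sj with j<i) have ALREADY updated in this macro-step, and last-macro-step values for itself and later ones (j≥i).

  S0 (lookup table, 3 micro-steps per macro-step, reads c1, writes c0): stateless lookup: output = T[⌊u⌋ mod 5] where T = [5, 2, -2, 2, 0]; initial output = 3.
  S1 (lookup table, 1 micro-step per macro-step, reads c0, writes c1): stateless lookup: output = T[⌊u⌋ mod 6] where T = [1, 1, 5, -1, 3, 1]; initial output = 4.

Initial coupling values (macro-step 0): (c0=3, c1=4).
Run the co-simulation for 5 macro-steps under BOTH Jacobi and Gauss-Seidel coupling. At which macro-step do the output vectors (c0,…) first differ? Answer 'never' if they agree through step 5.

first divergence at macro-step: 1

[Jacobi] macro 1: S0 reads c1=4 → after 3×micro: 0; S1 reads c0=3 → after 1×micro: -1 ⇒ (c0=0, c1=-1)
[Jacobi] macro 2: S0 reads c1=-1 → after 3×micro: 0; S1 reads c0=0 → after 1×micro: 1 ⇒ (c0=0, c1=1)
[Jacobi] macro 3: S0 reads c1=1 → after 3×micro: 2; S1 reads c0=0 → after 1×micro: 1 ⇒ (c0=2, c1=1)
[Jacobi] macro 4: S0 reads c1=1 → after 3×micro: 2; S1 reads c0=2 → after 1×micro: 5 ⇒ (c0=2, c1=5)
[Jacobi] macro 5: S0 reads c1=5 → after 3×micro: 5; S1 reads c0=2 → after 1×micro: 5 ⇒ (c0=5, c1=5)
[Gauss-Seidel] macro 1: S0 reads c1=4 → after 3×micro: 0; S1 reads c0=0 → after 1×micro: 1 ⇒ (c0=0, c1=1)
[Gauss-Seidel] macro 2: S0 reads c1=1 → after 3×micro: 2; S1 reads c0=2 → after 1×micro: 5 ⇒ (c0=2, c1=5)
[Gauss-Seidel] macro 3: S0 reads c1=5 → after 3×micro: 5; S1 reads c0=5 → after 1×micro: 1 ⇒ (c0=5, c1=1)
[Gauss-Seidel] macro 4: S0 reads c1=1 → after 3×micro: 2; S1 reads c0=2 → after 1×micro: 5 ⇒ (c0=2, c1=5)
[Gauss-Seidel] macro 5: S0 reads c1=5 → after 3×micro: 5; S1 reads c0=5 → after 1×micro: 1 ⇒ (c0=5, c1=1)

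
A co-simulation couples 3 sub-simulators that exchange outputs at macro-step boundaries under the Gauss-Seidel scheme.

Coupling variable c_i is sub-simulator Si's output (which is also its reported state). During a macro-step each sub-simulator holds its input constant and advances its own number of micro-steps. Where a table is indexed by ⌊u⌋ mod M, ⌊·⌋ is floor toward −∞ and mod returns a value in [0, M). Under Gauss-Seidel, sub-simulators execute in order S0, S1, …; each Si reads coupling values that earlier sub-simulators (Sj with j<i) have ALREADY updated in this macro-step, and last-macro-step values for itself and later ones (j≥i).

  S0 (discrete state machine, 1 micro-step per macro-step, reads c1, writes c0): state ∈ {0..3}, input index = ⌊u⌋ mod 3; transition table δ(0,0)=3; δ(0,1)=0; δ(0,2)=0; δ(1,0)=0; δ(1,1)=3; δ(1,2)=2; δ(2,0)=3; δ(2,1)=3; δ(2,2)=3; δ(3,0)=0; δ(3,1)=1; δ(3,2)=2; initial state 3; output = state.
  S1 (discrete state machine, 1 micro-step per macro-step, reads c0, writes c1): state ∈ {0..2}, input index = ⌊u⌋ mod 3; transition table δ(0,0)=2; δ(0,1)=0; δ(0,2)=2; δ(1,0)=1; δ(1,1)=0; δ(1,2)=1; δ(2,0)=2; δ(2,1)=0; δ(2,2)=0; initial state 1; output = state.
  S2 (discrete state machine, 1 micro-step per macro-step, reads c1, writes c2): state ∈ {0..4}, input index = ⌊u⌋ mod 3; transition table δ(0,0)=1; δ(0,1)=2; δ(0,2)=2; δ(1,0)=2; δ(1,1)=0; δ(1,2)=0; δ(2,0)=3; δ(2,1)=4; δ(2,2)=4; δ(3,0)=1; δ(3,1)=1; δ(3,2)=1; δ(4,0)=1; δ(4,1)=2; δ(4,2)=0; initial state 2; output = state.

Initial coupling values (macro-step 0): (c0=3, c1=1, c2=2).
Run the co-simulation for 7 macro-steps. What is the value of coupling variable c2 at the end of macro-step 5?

c2 at macro-step 5 = 4

macro 1: S0 reads c1=1 → after 1×micro: 1; S1 reads c0=1 → after 1×micro: 0; S2 reads c1=0 → after 1×micro: 3 ⇒ (c0=1, c1=0, c2=3)
macro 2: S0 reads c1=0 → after 1×micro: 0; S1 reads c0=0 → after 1×micro: 2; S2 reads c1=2 → after 1×micro: 1 ⇒ (c0=0, c1=2, c2=1)
macro 3: S0 reads c1=2 → after 1×micro: 0; S1 reads c0=0 → after 1×micro: 2; S2 reads c1=2 → after 1×micro: 0 ⇒ (c0=0, c1=2, c2=0)
macro 4: S0 reads c1=2 → after 1×micro: 0; S1 reads c0=0 → after 1×micro: 2; S2 reads c1=2 → after 1×micro: 2 ⇒ (c0=0, c1=2, c2=2)
macro 5: S0 reads c1=2 → after 1×micro: 0; S1 reads c0=0 → after 1×micro: 2; S2 reads c1=2 → after 1×micro: 4 ⇒ (c0=0, c1=2, c2=4)
macro 6: S0 reads c1=2 → after 1×micro: 0; S1 reads c0=0 → after 1×micro: 2; S2 reads c1=2 → after 1×micro: 0 ⇒ (c0=0, c1=2, c2=0)
macro 7: S0 reads c1=2 → after 1×micro: 0; S1 reads c0=0 → after 1×micro: 2; S2 reads c1=2 → after 1×micro: 2 ⇒ (c0=0, c1=2, c2=2)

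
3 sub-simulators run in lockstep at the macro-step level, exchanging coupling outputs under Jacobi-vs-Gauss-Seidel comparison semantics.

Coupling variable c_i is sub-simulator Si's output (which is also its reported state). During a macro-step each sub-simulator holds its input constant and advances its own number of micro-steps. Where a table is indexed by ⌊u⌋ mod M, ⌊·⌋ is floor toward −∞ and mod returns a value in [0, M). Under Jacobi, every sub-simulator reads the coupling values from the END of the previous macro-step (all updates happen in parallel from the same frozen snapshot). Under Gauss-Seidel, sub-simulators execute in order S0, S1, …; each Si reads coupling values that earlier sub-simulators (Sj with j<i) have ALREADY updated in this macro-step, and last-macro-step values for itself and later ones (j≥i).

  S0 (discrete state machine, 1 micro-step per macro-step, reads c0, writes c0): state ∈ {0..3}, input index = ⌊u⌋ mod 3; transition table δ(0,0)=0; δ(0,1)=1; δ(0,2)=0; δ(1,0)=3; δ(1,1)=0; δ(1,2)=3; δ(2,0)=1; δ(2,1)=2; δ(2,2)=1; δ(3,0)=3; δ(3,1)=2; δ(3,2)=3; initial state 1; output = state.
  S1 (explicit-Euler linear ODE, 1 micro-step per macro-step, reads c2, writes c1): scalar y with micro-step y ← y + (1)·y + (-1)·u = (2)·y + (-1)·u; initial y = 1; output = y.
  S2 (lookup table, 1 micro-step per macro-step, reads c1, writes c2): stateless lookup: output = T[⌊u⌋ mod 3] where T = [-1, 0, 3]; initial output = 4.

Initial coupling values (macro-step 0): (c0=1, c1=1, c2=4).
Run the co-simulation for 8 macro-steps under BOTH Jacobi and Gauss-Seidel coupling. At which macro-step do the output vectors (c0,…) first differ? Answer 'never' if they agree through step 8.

first divergence at macro-step: 2

[Jacobi] macro 1: S0 reads c0=1 → after 1×micro: 0; S1 reads c2=4 → after 1×micro: -2; S2 reads c1=1 → after 1×micro: 0 ⇒ (c0=0, c1=-2, c2=0)
[Jacobi] macro 2: S0 reads c0=0 → after 1×micro: 0; S1 reads c2=0 → after 1×micro: -4; S2 reads c1=-2 → after 1×micro: 0 ⇒ (c0=0, c1=-4, c2=0)
[Jacobi] macro 3: S0 reads c0=0 → after 1×micro: 0; S1 reads c2=0 → after 1×micro: -8; S2 reads c1=-4 → after 1×micro: 3 ⇒ (c0=0, c1=-8, c2=3)
[Jacobi] macro 4: S0 reads c0=0 → after 1×micro: 0; S1 reads c2=3 → after 1×micro: -19; S2 reads c1=-8 → after 1×micro: 0 ⇒ (c0=0, c1=-19, c2=0)
[Jacobi] macro 5: S0 reads c0=0 → after 1×micro: 0; S1 reads c2=0 → after 1×micro: -38; S2 reads c1=-19 → after 1×micro: 3 ⇒ (c0=0, c1=-38, c2=3)
[Jacobi] macro 6: S0 reads c0=0 → after 1×micro: 0; S1 reads c2=3 → after 1×micro: -79; S2 reads c1=-38 → after 1×micro: 0 ⇒ (c0=0, c1=-79, c2=0)
[Jacobi] macro 7: S0 reads c0=0 → after 1×micro: 0; S1 reads c2=0 → after 1×micro: -158; S2 reads c1=-79 → after 1×micro: 3 ⇒ (c0=0, c1=-158, c2=3)
[Jacobi] macro 8: S0 reads c0=0 → after 1×micro: 0; S1 reads c2=3 → after 1×micro: -319; S2 reads c1=-158 → after 1×micro: 0 ⇒ (c0=0, c1=-319, c2=0)
[Gauss-Seidel] macro 1: S0 reads c0=1 → after 1×micro: 0; S1 reads c2=4 → after 1×micro: -2; S2 reads c1=-2 → after 1×micro: 0 ⇒ (c0=0, c1=-2, c2=0)
[Gauss-Seidel] macro 2: S0 reads c0=0 → after 1×micro: 0; S1 reads c2=0 → after 1×micro: -4; S2 reads c1=-4 → after 1×micro: 3 ⇒ (c0=0, c1=-4, c2=3)
[Gauss-Seidel] macro 3: S0 reads c0=0 → after 1×micro: 0; S1 reads c2=3 → after 1×micro: -11; S2 reads c1=-11 → after 1×micro: 0 ⇒ (c0=0, c1=-11, c2=0)
[Gauss-Seidel] macro 4: S0 reads c0=0 → after 1×micro: 0; S1 reads c2=0 → after 1×micro: -22; S2 reads c1=-22 → after 1×micro: 3 ⇒ (c0=0, c1=-22, c2=3)
[Gauss-Seidel] macro 5: S0 reads c0=0 → after 1×micro: 0; S1 reads c2=3 → after 1×micro: -47; S2 reads c1=-47 → after 1×micro: 0 ⇒ (c0=0, c1=-47, c2=0)
[Gauss-Seidel] macro 6: S0 reads c0=0 → after 1×micro: 0; S1 reads c2=0 → after 1×micro: -94; S2 reads c1=-94 → after 1×micro: 3 ⇒ (c0=0, c1=-94, c2=3)
[Gauss-Seidel] macro 7: S0 reads c0=0 → after 1×micro: 0; S1 reads c2=3 → after 1×micro: -191; S2 reads c1=-191 → after 1×micro: 0 ⇒ (c0=0, c1=-191, c2=0)
[Gauss-Seidel] macro 8: S0 reads c0=0 → after 1×micro: 0; S1 reads c2=0 → after 1×micro: -382; S2 reads c1=-382 → after 1×micro: 3 ⇒ (c0=0, c1=-382, c2=3)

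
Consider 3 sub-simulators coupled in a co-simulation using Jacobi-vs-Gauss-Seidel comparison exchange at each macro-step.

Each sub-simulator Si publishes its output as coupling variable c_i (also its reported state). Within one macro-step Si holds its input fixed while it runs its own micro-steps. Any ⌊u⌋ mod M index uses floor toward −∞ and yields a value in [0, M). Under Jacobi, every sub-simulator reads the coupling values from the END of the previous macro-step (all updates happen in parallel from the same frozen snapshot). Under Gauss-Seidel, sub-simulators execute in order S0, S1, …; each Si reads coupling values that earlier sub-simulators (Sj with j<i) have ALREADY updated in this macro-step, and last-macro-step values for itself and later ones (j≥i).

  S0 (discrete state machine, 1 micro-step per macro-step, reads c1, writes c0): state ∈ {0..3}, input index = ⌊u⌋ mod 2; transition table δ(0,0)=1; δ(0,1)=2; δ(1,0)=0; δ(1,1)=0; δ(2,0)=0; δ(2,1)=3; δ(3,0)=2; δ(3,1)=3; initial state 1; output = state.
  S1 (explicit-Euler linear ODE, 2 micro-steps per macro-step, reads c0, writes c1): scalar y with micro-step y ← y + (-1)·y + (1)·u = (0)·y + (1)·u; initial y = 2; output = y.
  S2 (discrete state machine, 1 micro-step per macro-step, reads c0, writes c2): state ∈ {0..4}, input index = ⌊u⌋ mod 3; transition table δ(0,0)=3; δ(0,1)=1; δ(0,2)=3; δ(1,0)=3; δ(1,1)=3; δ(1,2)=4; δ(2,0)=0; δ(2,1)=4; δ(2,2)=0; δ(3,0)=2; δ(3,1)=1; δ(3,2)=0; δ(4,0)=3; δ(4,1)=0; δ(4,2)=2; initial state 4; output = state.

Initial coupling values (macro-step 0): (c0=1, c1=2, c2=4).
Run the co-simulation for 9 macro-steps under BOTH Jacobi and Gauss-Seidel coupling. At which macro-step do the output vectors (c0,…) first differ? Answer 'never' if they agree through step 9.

[Jacobi] macro 1: S0 reads c1=2 → after 1×micro: 0; S1 reads c0=1 → after 2×micro: 1; S2 reads c0=1 → after 1×micro: 0 ⇒ (c0=0, c1=1, c2=0)
[Jacobi] macro 2: S0 reads c1=1 → after 1×micro: 2; S1 reads c0=0 → after 2×micro: 0; S2 reads c0=0 → after 1×micro: 3 ⇒ (c0=2, c1=0, c2=3)
[Jacobi] macro 3: S0 reads c1=0 → after 1×micro: 0; S1 reads c0=2 → after 2×micro: 2; S2 reads c0=2 → after 1×micro: 0 ⇒ (c0=0, c1=2, c2=0)
[Jacobi] macro 4: S0 reads c1=2 → after 1×micro: 1; S1 reads c0=0 → after 2×micro: 0; S2 reads c0=0 → after 1×micro: 3 ⇒ (c0=1, c1=0, c2=3)
[Jacobi] macro 5: S0 reads c1=0 → after 1×micro: 0; S1 reads c0=1 → after 2×micro: 1; S2 reads c0=1 → after 1×micro: 1 ⇒ (c0=0, c1=1, c2=1)
[Jacobi] macro 6: S0 reads c1=1 → after 1×micro: 2; S1 reads c0=0 → after 2×micro: 0; S2 reads c0=0 → after 1×micro: 3 ⇒ (c0=2, c1=0, c2=3)
[Jacobi] macro 7: S0 reads c1=0 → after 1×micro: 0; S1 reads c0=2 → after 2×micro: 2; S2 reads c0=2 → after 1×micro: 0 ⇒ (c0=0, c1=2, c2=0)
[Jacobi] macro 8: S0 reads c1=2 → after 1×micro: 1; S1 reads c0=0 → after 2×micro: 0; S2 reads c0=0 → after 1×micro: 3 ⇒ (c0=1, c1=0, c2=3)
[Jacobi] macro 9: S0 reads c1=0 → after 1×micro: 0; S1 reads c0=1 → after 2×micro: 1; S2 reads c0=1 → after 1×micro: 1 ⇒ (c0=0, c1=1, c2=1)
[Gauss-Seidel] macro 1: S0 reads c1=2 → after 1×micro: 0; S1 reads c0=0 → after 2×micro: 0; S2 reads c0=0 → after 1×micro: 3 ⇒ (c0=0, c1=0, c2=3)
[Gauss-Seidel] macro 2: S0 reads c1=0 → after 1×micro: 1; S1 reads c0=1 → after 2×micro: 1; S2 reads c0=1 → after 1×micro: 1 ⇒ (c0=1, c1=1, c2=1)
[Gauss-Seidel] macro 3: S0 reads c1=1 → after 1×micro: 0; S1 reads c0=0 → after 2×micro: 0; S2 reads c0=0 → after 1×micro: 3 ⇒ (c0=0, c1=0, c2=3)
[Gauss-Seidel] macro 4: S0 reads c1=0 → after 1×micro: 1; S1 reads c0=1 → after 2×micro: 1; S2 reads c0=1 → after 1×micro: 1 ⇒ (c0=1, c1=1, c2=1)
[Gauss-Seidel] macro 5: S0 reads c1=1 → after 1×micro: 0; S1 reads c0=0 → after 2×micro: 0; S2 reads c0=0 → after 1×micro: 3 ⇒ (c0=0, c1=0, c2=3)
[Gauss-Seidel] macro 6: S0 reads c1=0 → after 1×micro: 1; S1 reads c0=1 → after 2×micro: 1; S2 reads c0=1 → after 1×micro: 1 ⇒ (c0=1, c1=1, c2=1)
[Gauss-Seidel] macro 7: S0 reads c1=1 → after 1×micro: 0; S1 reads c0=0 → after 2×micro: 0; S2 reads c0=0 → after 1×micro: 3 ⇒ (c0=0, c1=0, c2=3)
[Gauss-Seidel] macro 8: S0 reads c1=0 → after 1×micro: 1; S1 reads c0=1 → after 2×micro: 1; S2 reads c0=1 → after 1×micro: 1 ⇒ (c0=1, c1=1, c2=1)
[Gauss-Seidel] macro 9: S0 reads c1=1 → after 1×micro: 0; S1 reads c0=0 → after 2×micro: 0; S2 reads c0=0 → after 1×micro: 3 ⇒ (c0=0, c1=0, c2=3)

first divergence at macro-step: 1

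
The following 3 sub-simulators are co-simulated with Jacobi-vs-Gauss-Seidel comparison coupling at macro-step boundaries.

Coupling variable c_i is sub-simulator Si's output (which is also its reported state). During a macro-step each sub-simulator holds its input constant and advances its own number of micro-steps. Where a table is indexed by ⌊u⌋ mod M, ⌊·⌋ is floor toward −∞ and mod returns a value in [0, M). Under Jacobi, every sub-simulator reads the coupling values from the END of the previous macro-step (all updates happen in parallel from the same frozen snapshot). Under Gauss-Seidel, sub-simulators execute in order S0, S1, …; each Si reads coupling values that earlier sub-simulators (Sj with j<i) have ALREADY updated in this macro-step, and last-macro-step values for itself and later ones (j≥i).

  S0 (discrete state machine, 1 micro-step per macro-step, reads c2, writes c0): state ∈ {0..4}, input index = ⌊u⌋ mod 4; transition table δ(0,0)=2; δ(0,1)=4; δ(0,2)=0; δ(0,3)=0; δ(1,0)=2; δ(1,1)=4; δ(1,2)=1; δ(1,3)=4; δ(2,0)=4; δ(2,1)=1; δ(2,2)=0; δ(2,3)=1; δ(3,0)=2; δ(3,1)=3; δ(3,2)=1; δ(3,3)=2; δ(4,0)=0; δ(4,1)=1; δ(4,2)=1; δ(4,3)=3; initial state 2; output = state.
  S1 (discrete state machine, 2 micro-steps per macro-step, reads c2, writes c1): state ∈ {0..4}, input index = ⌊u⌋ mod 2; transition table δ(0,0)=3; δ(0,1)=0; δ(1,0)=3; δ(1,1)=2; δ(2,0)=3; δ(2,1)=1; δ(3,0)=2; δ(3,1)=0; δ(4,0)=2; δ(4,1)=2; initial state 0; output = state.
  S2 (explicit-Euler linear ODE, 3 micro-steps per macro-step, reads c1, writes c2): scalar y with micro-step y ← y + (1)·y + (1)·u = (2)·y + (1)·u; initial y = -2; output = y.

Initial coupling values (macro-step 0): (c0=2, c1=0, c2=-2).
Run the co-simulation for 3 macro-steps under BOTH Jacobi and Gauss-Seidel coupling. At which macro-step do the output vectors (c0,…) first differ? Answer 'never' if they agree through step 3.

[Jacobi] macro 1: S0 reads c2=-2 → after 1×micro: 0; S1 reads c2=-2 → after 2×micro: 2; S2 reads c1=0 → after 3×micro: -16 ⇒ (c0=0, c1=2, c2=-16)
[Jacobi] macro 2: S0 reads c2=-16 → after 1×micro: 2; S1 reads c2=-16 → after 2×micro: 2; S2 reads c1=2 → after 3×micro: -114 ⇒ (c0=2, c1=2, c2=-114)
[Jacobi] macro 3: S0 reads c2=-114 → after 1×micro: 0; S1 reads c2=-114 → after 2×micro: 2; S2 reads c1=2 → after 3×micro: -898 ⇒ (c0=0, c1=2, c2=-898)
[Gauss-Seidel] macro 1: S0 reads c2=-2 → after 1×micro: 0; S1 reads c2=-2 → after 2×micro: 2; S2 reads c1=2 → after 3×micro: -2 ⇒ (c0=0, c1=2, c2=-2)
[Gauss-Seidel] macro 2: S0 reads c2=-2 → after 1×micro: 0; S1 reads c2=-2 → after 2×micro: 2; S2 reads c1=2 → after 3×micro: -2 ⇒ (c0=0, c1=2, c2=-2)
[Gauss-Seidel] macro 3: S0 reads c2=-2 → after 1×micro: 0; S1 reads c2=-2 → after 2×micro: 2; S2 reads c1=2 → after 3×micro: -2 ⇒ (c0=0, c1=2, c2=-2)

first divergence at macro-step: 1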